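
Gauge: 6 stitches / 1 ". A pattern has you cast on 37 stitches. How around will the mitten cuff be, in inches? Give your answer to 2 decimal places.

6 stitches / 1 inch = 6 stitches per inch.
37 / 6 = 6.167 inches.

6.17 inches.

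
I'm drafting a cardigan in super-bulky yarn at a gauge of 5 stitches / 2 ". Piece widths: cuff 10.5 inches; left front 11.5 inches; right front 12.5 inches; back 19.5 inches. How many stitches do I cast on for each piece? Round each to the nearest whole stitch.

Rate = 5/2 = 2.5 sts per in.
cuff: 10.5 × 2.5 = 26.25 → 26.
left front: 11.5 × 2.5 = 28.75 → 29.
right front: 12.5 × 2.5 = 31.25 → 31.
back: 19.5 × 2.5 = 48.75 → 49.

cuff 26; left front 29; right front 31; back 49.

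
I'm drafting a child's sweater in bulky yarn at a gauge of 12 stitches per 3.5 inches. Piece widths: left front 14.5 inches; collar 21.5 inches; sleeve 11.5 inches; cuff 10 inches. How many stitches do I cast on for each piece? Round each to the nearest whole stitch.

left front 50; collar 74; sleeve 39; cuff 34.

Rate = 12/3.5 = 3.429 sts per in.
left front: 14.5 × 3.429 = 49.71 → 50.
collar: 21.5 × 3.429 = 73.71 → 74.
sleeve: 11.5 × 3.429 = 39.43 → 39.
cuff: 10 × 3.429 = 34.29 → 34.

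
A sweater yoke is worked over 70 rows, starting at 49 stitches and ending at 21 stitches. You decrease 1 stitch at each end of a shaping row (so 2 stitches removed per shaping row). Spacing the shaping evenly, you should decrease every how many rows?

Decrease every 5th row.

Stitches to remove: |21 − 49| = 28.
Shaping rows needed: 28 / 2 = 14.
70 rows / 14 = every 5 rows.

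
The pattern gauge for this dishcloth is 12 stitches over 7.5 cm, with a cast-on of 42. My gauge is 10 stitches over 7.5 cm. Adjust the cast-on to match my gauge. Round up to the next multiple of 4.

Scale factor = 10 / 12 = 0.833.
42 × 10 / 12 = 35.00 sts.
→ 36 sts.

CO 36 sts.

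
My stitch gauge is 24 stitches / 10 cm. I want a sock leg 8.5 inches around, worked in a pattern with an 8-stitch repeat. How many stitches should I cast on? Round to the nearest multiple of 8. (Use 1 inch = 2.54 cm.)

8.5 in = 8.5 × 2.54 = 21.59 cm.
24 / 10 = 2.4 sts/cm.
21.59 × 2.4 = 51.82 sts.
→ 48.

CO 48 sts.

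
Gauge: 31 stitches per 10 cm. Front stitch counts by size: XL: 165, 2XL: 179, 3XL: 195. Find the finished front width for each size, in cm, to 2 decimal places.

31/10 = 3.1 sts per cm.
XL: 165 / 3.1 = 53.226 → 53.23 cm.
2XL: 179 / 3.1 = 57.742 → 57.74 cm.
3XL: 195 / 3.1 = 62.903 → 62.90 cm.

XL 53.23 cm; 2XL 57.74 cm; 3XL 62.90 cm.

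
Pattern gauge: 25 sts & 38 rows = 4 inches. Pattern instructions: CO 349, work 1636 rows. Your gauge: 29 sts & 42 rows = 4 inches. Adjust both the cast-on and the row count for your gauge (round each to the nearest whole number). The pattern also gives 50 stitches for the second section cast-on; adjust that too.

Stitches: 349 × 29/25 = 404.84 → 405.
Rows: 1636 × 42/38 = 1808.21 → 1808.
second section cast-on: 50 × 29/25 = 58.00 → 58.

Cast on 405 stitches; work 1808 rows; second section cast-on 58 stitches.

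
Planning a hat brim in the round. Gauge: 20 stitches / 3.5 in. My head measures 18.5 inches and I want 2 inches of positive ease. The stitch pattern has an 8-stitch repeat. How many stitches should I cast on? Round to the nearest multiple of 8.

CO 120 sts.

Finished = 18.5 + 2 = 20.5 inches.
20 / 3.5 = 5.714 sts/in.
20.5 × 5.714 = 117.14 sts.
Nearest multiple of 8: 120.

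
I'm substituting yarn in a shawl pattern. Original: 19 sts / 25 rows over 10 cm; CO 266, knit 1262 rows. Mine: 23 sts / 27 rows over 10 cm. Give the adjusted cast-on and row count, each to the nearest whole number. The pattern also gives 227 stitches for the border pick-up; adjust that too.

Cast on 322 stitches; work 1363 rows; border pick-up 275 stitches.

Stitches: 266 × 23/19 = 322.00 → 322.
Rows: 1262 × 27/25 = 1362.96 → 1363.
border pick-up: 227 × 23/19 = 274.79 → 275.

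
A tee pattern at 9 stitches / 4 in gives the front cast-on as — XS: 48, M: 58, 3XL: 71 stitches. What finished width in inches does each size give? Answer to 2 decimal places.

XS 21.33 inches; M 25.78 inches; 3XL 31.56 inches.

9/4 = 2.25 sts per in.
XS: 48 / 2.25 = 21.333 → 21.33 in.
M: 58 / 2.25 = 25.778 → 25.78 in.
3XL: 71 / 2.25 = 31.556 → 31.56 in.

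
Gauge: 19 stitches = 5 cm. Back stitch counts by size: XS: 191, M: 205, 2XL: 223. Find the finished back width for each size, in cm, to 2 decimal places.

19/5 = 3.8 sts per cm.
XS: 191 / 3.8 = 50.263 → 50.26 cm.
M: 205 / 3.8 = 53.947 → 53.95 cm.
2XL: 223 / 3.8 = 58.684 → 58.68 cm.

XS 50.26 cm; M 53.95 cm; 2XL 58.68 cm.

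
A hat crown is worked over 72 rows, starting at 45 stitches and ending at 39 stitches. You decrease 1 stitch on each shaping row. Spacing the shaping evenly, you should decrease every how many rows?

Decrease every 12th row.

Stitches to remove: |39 − 45| = 6.
Shaping rows needed: 6 / 1 = 6.
72 rows / 6 = every 12 rows.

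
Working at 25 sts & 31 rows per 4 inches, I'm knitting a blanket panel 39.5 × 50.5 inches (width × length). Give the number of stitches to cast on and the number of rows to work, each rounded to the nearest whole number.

Cast on 247 stitches and work 391 rows.

Stitch gauge = 25/4 = 6.25 sts/in; 39.5 × 6.25 = 246.88 → 247 sts.
Row gauge = 31/4 = 7.75 rows/in; 50.5 × 7.75 = 391.38 → 391 rows.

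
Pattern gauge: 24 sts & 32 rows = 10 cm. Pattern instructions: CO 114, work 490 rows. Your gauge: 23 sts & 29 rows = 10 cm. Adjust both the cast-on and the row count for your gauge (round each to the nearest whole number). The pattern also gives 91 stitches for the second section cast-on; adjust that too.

Cast on 109 stitches; work 444 rows; second section cast-on 87 stitches.

Stitches: 114 × 23/24 = 109.25 → 109.
Rows: 490 × 29/32 = 444.06 → 444.
second section cast-on: 91 × 23/24 = 87.21 → 87.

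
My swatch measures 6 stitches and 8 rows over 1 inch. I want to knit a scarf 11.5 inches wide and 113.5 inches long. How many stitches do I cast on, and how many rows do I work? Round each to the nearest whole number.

Cast on 69 stitches and work 908 rows.

Stitch gauge = 6/1 = 6 sts/in; 11.5 × 6 = 69.00 → 69 sts.
Row gauge = 8/1 = 8 rows/in; 113.5 × 8 = 908.00 → 908 rows.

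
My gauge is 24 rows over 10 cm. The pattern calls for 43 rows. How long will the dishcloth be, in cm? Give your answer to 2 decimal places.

17.92 cm.

24 rows / 10 cm = 2.4 rows per cm.
43 / 2.4 = 17.917 cm.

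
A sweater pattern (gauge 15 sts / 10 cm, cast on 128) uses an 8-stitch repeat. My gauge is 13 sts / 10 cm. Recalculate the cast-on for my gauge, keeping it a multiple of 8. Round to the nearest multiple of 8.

Cast on 112 stitches.

128 × 13 / 15 = 110.93.
Nearest multiple of 8: 112.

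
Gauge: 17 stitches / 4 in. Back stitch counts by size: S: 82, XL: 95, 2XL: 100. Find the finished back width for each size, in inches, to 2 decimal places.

S 19.29 inches; XL 22.35 inches; 2XL 23.53 inches.

17/4 = 4.25 sts per in.
S: 82 / 4.25 = 19.294 → 19.29 in.
XL: 95 / 4.25 = 22.353 → 22.35 in.
2XL: 100 / 4.25 = 23.529 → 23.53 in.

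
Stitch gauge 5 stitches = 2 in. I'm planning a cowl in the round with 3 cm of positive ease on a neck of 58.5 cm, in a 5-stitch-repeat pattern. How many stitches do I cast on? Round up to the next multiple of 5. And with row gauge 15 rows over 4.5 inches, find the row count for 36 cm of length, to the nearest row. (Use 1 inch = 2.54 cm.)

Cast on 65 stitches; work 47 rows.

Finished = 58.5 + 3 = 61.5 cm.
61.5 cm × 1/2.54 = 24.21 inches.
5/2 = 2.5 sts per in; 24.21 × 2.5 = 60.53 sts.
Next multiple of 5 → 65.
36 cm = 14.17 inches; × 3.333 = 47.24 → 47 rows.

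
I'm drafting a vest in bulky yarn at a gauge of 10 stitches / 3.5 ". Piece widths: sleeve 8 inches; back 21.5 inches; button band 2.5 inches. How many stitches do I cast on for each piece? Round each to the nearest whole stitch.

Rate = 10/3.5 = 2.857 sts per in.
sleeve: 8 × 2.857 = 22.86 → 23.
back: 21.5 × 2.857 = 61.43 → 61.
button band: 2.5 × 2.857 = 7.14 → 7.

sleeve 23; back 61; button band 7.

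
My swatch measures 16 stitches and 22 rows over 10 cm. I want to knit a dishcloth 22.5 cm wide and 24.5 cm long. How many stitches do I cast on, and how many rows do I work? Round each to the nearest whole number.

Stitch gauge = 16/10 = 1.6 sts/cm; 22.5 × 1.6 = 36.00 → 36 sts.
Row gauge = 22/10 = 2.2 rows/cm; 24.5 × 2.2 = 53.90 → 54 rows.

Cast on 36 stitches and work 54 rows.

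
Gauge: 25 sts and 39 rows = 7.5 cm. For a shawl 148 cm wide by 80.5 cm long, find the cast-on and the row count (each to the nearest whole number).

Stitch gauge = 25/7.5 = 3.333 sts/cm; 148 × 3.333 = 493.33 → 493 sts.
Row gauge = 39/7.5 = 5.2 rows/cm; 80.5 × 5.2 = 418.60 → 419 rows.

Cast on 493 stitches and work 419 rows.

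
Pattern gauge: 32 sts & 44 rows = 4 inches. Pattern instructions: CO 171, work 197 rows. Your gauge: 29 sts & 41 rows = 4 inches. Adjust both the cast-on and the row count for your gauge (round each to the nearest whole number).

Cast on 155 stitches; work 184 rows.

Stitches: 171 × 29/32 = 154.97 → 155.
Rows: 197 × 41/44 = 183.57 → 184.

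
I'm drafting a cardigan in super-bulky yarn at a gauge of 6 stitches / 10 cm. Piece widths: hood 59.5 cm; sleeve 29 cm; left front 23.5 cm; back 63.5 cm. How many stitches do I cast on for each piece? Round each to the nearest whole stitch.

Rate = 6/10 = 0.6 sts per cm.
hood: 59.5 × 0.6 = 35.70 → 36.
sleeve: 29 × 0.6 = 17.40 → 17.
left front: 23.5 × 0.6 = 14.10 → 14.
back: 63.5 × 0.6 = 38.10 → 38.

hood 36; sleeve 17; left front 14; back 38.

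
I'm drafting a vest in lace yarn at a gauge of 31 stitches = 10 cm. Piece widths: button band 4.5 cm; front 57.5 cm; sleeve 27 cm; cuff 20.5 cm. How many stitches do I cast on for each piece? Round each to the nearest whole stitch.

Rate = 31/10 = 3.1 sts per cm.
button band: 4.5 × 3.1 = 13.95 → 14.
front: 57.5 × 3.1 = 178.25 → 178.
sleeve: 27 × 3.1 = 83.70 → 84.
cuff: 20.5 × 3.1 = 63.55 → 64.

button band 14; front 178; sleeve 84; cuff 64.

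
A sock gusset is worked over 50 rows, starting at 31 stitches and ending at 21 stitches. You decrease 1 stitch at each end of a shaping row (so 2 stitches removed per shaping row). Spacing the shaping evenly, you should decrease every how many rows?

Decrease every 10th row.

Stitches to remove: |21 − 31| = 10.
Shaping rows needed: 10 / 2 = 5.
50 rows / 5 = every 10 rows.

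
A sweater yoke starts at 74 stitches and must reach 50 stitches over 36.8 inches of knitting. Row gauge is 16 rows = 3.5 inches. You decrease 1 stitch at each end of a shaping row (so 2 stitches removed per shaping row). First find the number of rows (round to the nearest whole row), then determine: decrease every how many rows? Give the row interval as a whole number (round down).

Decrease every 14th row.

Rows = 36.8 × 4.571 = 168.2 → 168 rows.
Stitches to remove: 24 → 12 shaping rows (at 2 st each).
168 / 12 = 14.00 → every 14 rows.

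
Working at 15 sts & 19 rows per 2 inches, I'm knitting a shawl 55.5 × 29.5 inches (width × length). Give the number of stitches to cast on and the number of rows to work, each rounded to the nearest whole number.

Stitch gauge = 15/2 = 7.5 sts/in; 55.5 × 7.5 = 416.25 → 416 sts.
Row gauge = 19/2 = 9.5 rows/in; 29.5 × 9.5 = 280.25 → 280 rows.

Cast on 416 stitches and work 280 rows.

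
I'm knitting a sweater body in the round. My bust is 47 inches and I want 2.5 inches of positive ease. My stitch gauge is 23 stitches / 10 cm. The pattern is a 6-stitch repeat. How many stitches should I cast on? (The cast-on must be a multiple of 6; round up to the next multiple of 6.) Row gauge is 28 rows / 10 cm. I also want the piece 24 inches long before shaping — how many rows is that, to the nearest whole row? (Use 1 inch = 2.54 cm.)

Cast on 294 stitches; work 171 rows.

Finished = 47 + 2.5 = 49.5 inches.
49.5 inches × 2.54 = 125.73 cm.
23/10 = 2.3 sts per cm; 125.73 × 2.3 = 289.18 sts.
Next multiple of 6 → 294.
24 inches = 60.96 cm; × 2.8 = 170.69 → 171 rows.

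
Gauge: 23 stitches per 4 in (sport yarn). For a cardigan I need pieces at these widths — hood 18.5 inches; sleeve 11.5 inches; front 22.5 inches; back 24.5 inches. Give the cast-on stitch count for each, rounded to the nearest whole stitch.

Rate = 23/4 = 5.75 sts per in.
hood: 18.5 × 5.75 = 106.38 → 106.
sleeve: 11.5 × 5.75 = 66.12 → 66.
front: 22.5 × 5.75 = 129.38 → 129.
back: 24.5 × 5.75 = 140.88 → 141.

hood 106; sleeve 66; front 129; back 141.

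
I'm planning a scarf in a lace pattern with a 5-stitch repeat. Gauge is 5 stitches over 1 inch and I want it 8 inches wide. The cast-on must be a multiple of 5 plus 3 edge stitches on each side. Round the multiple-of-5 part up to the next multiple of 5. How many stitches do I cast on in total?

CO 41 sts.

5 / 1 = 5 sts per inch.
8 × 5 = 40.00 sts.
Less 6 edge sts → 34.00 for the repeat.
Next multiple of 5: 35.
Add back 6 edge sts → 41.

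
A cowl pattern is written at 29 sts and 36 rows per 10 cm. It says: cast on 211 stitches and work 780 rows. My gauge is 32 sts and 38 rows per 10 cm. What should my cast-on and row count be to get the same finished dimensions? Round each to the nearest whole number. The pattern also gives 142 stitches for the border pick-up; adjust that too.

Cast on 233 stitches; work 823 rows; border pick-up 157 stitches.

Stitches: 211 × 32/29 = 232.83 → 233.
Rows: 780 × 38/36 = 823.33 → 823.
border pick-up: 142 × 32/29 = 156.69 → 157.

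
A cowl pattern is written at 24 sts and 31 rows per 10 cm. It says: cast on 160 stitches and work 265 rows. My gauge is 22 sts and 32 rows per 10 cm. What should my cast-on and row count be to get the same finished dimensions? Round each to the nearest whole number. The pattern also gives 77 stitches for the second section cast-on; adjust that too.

Stitches: 160 × 22/24 = 146.67 → 147.
Rows: 265 × 32/31 = 273.55 → 274.
second section cast-on: 77 × 22/24 = 70.58 → 71.

Cast on 147 stitches; work 274 rows; second section cast-on 71 stitches.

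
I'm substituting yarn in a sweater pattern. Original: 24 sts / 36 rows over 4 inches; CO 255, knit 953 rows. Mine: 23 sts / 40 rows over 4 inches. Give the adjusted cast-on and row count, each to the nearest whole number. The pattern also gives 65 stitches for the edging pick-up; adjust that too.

Cast on 244 stitches; work 1059 rows; edging pick-up 62 stitches.

Stitches: 255 × 23/24 = 244.38 → 244.
Rows: 953 × 40/36 = 1058.89 → 1059.
edging pick-up: 65 × 23/24 = 62.29 → 62.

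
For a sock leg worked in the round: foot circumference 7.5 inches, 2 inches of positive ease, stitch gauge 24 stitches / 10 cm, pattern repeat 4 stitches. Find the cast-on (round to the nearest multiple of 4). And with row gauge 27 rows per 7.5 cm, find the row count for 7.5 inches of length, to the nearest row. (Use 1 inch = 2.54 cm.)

Finished = 7.5 + 2 = 9.5 inches.
9.5 inches × 2.54 = 24.13 cm.
24/10 = 2.4 sts per cm; 24.13 × 2.4 = 57.91 sts.
Nearest multiple of 4 → 56.
7.5 inches = 19.05 cm; × 3.6 = 68.58 → 69 rows.

Cast on 56 stitches; work 69 rows.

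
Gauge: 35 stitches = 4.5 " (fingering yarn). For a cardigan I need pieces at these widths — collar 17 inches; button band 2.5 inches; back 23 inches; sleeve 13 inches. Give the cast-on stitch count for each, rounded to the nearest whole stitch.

Rate = 35/4.5 = 7.778 sts per in.
collar: 17 × 7.778 = 132.22 → 132.
button band: 2.5 × 7.778 = 19.44 → 19.
back: 23 × 7.778 = 178.89 → 179.
sleeve: 13 × 7.778 = 101.11 → 101.

collar 132; button band 19; back 179; sleeve 101.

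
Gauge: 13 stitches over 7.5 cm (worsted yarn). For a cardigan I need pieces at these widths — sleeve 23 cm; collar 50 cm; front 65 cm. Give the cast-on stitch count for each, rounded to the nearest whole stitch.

sleeve 40; collar 87; front 113.

Rate = 13/7.5 = 1.733 sts per cm.
sleeve: 23 × 1.733 = 39.87 → 40.
collar: 50 × 1.733 = 86.67 → 87.
front: 65 × 1.733 = 112.67 → 113.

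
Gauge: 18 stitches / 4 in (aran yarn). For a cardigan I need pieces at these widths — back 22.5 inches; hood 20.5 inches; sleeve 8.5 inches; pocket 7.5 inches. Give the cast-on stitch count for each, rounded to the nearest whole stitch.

Rate = 18/4 = 4.5 sts per in.
back: 22.5 × 4.5 = 101.25 → 101.
hood: 20.5 × 4.5 = 92.25 → 92.
sleeve: 8.5 × 4.5 = 38.25 → 38.
pocket: 7.5 × 4.5 = 33.75 → 34.

back 101; hood 92; sleeve 38; pocket 34.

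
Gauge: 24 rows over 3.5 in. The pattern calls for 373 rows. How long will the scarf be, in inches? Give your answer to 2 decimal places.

54.40 inches.

24 rows / 3.5 inch = 6.857 rows per inch.
373 / 6.857 = 54.396 inches.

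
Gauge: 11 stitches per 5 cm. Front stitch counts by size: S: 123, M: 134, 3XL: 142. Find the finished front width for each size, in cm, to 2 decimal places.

S 55.91 cm; M 60.91 cm; 3XL 64.55 cm.

11/5 = 2.2 sts per cm.
S: 123 / 2.2 = 55.909 → 55.91 cm.
M: 134 / 2.2 = 60.909 → 60.91 cm.
3XL: 142 / 2.2 = 64.545 → 64.55 cm.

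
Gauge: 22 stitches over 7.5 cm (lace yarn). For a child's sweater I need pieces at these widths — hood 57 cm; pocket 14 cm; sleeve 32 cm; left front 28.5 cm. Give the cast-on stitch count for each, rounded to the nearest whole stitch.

Rate = 22/7.5 = 2.933 sts per cm.
hood: 57 × 2.933 = 167.20 → 167.
pocket: 14 × 2.933 = 41.07 → 41.
sleeve: 32 × 2.933 = 93.87 → 94.
left front: 28.5 × 2.933 = 83.60 → 84.

hood 167; pocket 41; sleeve 94; left front 84.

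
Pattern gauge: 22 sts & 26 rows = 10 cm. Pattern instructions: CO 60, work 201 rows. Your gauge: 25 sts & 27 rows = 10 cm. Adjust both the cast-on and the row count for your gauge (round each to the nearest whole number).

Stitches: 60 × 25/22 = 68.18 → 68.
Rows: 201 × 27/26 = 208.73 → 209.

Cast on 68 stitches; work 209 rows.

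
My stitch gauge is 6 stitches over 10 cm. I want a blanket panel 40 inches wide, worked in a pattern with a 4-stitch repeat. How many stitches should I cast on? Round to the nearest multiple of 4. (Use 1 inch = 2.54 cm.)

Cast on 60 stitches.

40 in = 40 × 2.54 = 101.60 cm.
6 / 10 = 0.6 sts/cm.
101.60 × 0.6 = 60.96 sts.
→ 60.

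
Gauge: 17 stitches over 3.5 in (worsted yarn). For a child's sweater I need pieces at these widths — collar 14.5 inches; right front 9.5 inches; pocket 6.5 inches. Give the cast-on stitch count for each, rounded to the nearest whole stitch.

collar 70; right front 46; pocket 32.

Rate = 17/3.5 = 4.857 sts per in.
collar: 14.5 × 4.857 = 70.43 → 70.
right front: 9.5 × 4.857 = 46.14 → 46.
pocket: 6.5 × 4.857 = 31.57 → 32.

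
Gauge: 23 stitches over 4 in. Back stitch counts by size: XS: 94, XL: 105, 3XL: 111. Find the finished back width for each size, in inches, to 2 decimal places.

XS 16.35 inches; XL 18.26 inches; 3XL 19.30 inches.

23/4 = 5.75 sts per in.
XS: 94 / 5.75 = 16.348 → 16.35 in.
XL: 105 / 5.75 = 18.261 → 18.26 in.
3XL: 111 / 5.75 = 19.304 → 19.30 in.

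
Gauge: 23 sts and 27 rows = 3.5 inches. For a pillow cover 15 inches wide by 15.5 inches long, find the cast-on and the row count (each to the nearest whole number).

Cast on 99 stitches and work 120 rows.

Stitch gauge = 23/3.5 = 6.571 sts/in; 15 × 6.571 = 98.57 → 99 sts.
Row gauge = 27/3.5 = 7.714 rows/in; 15.5 × 7.714 = 119.57 → 120 rows.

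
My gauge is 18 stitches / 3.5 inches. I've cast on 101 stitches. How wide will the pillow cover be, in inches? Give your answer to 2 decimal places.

18 stitches / 3.5 inch = 5.143 stitches per inch.
101 / 5.143 = 19.639 inches.

19.64 inches.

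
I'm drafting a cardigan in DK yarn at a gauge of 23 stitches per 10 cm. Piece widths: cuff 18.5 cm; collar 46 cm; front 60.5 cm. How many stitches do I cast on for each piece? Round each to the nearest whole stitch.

Rate = 23/10 = 2.3 sts per cm.
cuff: 18.5 × 2.3 = 42.55 → 43.
collar: 46 × 2.3 = 105.80 → 106.
front: 60.5 × 2.3 = 139.15 → 139.

cuff 43; collar 106; front 139.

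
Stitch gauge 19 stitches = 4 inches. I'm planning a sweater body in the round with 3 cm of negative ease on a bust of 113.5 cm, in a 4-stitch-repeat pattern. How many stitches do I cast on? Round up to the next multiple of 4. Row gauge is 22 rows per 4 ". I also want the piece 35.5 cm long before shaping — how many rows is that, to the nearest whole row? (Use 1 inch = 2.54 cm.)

Finished = 113.5 − 3 = 110.5 cm.
110.5 cm × 1/2.54 = 43.50 inches.
19/4 = 4.75 sts per in; 43.50 × 4.75 = 206.64 sts.
Next multiple of 4 → 208.
35.5 cm = 13.98 inches; × 5.5 = 76.87 → 77 rows.

Cast on 208 stitches; work 77 rows.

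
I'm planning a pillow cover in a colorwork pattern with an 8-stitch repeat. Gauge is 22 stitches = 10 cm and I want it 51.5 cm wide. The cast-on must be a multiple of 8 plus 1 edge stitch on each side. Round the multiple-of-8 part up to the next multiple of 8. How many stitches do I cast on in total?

Cast on 114 stitches.

22 / 10 = 2.2 sts per cm.
51.5 × 2.2 = 113.30 sts.
Less 2 edge sts → 111.30 for the repeat.
Next multiple of 8: 112.
Add back 2 edge sts → 114.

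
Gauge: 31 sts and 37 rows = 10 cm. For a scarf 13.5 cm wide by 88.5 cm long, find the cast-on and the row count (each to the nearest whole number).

Cast on 42 stitches and work 327 rows.

Stitch gauge = 31/10 = 3.1 sts/cm; 13.5 × 3.1 = 41.85 → 42 sts.
Row gauge = 37/10 = 3.7 rows/cm; 88.5 × 3.7 = 327.45 → 327 rows.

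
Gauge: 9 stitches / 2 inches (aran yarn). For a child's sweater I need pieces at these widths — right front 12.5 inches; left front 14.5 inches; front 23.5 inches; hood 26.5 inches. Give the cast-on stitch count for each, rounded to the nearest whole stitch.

right front 56; left front 65; front 106; hood 119.

Rate = 9/2 = 4.5 sts per in.
right front: 12.5 × 4.5 = 56.25 → 56.
left front: 14.5 × 4.5 = 65.25 → 65.
front: 23.5 × 4.5 = 105.75 → 106.
hood: 26.5 × 4.5 = 119.25 → 119.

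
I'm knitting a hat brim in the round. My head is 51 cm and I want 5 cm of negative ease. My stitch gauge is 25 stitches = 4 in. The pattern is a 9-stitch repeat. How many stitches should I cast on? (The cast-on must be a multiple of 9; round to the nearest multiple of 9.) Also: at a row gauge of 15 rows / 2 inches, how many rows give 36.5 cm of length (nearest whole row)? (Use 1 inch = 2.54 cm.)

Cast on 117 stitches; work 108 rows.

Finished = 51 − 5 = 46 cm.
46 cm × 1/2.54 = 18.11 inches.
25/4 = 6.25 sts per in; 18.11 × 6.25 = 113.19 sts.
Nearest multiple of 9 → 117.
36.5 cm = 14.37 inches; × 7.5 = 107.78 → 108 rows.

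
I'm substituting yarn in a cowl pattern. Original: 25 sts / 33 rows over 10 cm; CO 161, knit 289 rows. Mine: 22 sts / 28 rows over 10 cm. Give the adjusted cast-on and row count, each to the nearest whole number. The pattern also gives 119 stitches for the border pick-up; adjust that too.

Cast on 142 stitches; work 245 rows; border pick-up 105 stitches.

Stitches: 161 × 22/25 = 141.68 → 142.
Rows: 289 × 28/33 = 245.21 → 245.
border pick-up: 119 × 22/25 = 104.72 → 105.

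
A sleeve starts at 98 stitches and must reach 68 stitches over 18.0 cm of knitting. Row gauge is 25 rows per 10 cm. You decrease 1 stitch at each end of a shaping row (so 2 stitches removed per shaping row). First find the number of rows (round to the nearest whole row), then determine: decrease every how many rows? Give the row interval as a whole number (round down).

Rows = 18.0 × 2.5 = 45.0 → 45 rows.
Stitches to remove: 30 → 15 shaping rows (at 2 st each).
45 / 15 = 3.00 → every 3 rows.

Decrease every 3rd row.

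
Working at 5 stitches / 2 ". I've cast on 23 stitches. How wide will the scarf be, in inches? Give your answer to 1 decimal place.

5 stitches / 2 inch = 2.5 stitches per inch.
23 / 2.5 = 9.20 inches.

9.2 inches.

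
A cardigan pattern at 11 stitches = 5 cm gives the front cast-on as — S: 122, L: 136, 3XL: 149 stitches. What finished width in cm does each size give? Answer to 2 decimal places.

S 55.45 cm; L 61.82 cm; 3XL 67.73 cm.

11/5 = 2.2 sts per cm.
S: 122 / 2.2 = 55.455 → 55.45 cm.
L: 136 / 2.2 = 61.818 → 61.82 cm.
3XL: 149 / 2.2 = 67.727 → 67.73 cm.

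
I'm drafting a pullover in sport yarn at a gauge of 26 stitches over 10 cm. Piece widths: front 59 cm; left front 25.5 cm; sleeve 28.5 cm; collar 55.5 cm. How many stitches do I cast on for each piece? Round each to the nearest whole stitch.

Rate = 26/10 = 2.6 sts per cm.
front: 59 × 2.6 = 153.40 → 153.
left front: 25.5 × 2.6 = 66.30 → 66.
sleeve: 28.5 × 2.6 = 74.10 → 74.
collar: 55.5 × 2.6 = 144.30 → 144.

front 153; left front 66; sleeve 74; collar 144.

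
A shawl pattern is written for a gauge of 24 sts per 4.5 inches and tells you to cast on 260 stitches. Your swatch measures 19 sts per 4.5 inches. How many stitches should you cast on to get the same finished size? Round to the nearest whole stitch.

Scale factor = 19 / 24 = 0.792.
260 × 19 / 24 = 205.83 sts.
→ 206 sts.

CO 206 sts.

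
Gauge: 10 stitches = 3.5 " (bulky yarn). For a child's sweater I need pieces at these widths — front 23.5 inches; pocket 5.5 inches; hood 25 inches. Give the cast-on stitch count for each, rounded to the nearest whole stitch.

Rate = 10/3.5 = 2.857 sts per in.
front: 23.5 × 2.857 = 67.14 → 67.
pocket: 5.5 × 2.857 = 15.71 → 16.
hood: 25 × 2.857 = 71.43 → 71.

front 67; pocket 16; hood 71.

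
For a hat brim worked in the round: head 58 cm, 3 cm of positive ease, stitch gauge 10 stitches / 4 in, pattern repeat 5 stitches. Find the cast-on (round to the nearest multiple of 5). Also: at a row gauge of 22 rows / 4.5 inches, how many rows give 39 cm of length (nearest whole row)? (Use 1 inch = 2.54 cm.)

Cast on 60 stitches; work 75 rows.

Finished = 58 + 3 = 61 cm.
61 cm × 1/2.54 = 24.02 inches.
10/4 = 2.5 sts per in; 24.02 × 2.5 = 60.04 sts.
Nearest multiple of 5 → 60.
39 cm = 15.35 inches; × 4.889 = 75.07 → 75 rows.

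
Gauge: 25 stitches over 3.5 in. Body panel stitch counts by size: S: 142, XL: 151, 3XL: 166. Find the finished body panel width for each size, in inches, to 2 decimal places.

S 19.88 inches; XL 21.14 inches; 3XL 23.24 inches.

25/3.5 = 7.143 sts per in.
S: 142 / 7.143 = 19.880 → 19.88 in.
XL: 151 / 7.143 = 21.140 → 21.14 in.
3XL: 166 / 7.143 = 23.240 → 23.24 in.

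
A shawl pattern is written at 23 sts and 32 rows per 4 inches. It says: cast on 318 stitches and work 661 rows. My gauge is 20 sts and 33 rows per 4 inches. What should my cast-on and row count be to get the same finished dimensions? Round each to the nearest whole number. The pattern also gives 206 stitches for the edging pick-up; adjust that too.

Cast on 277 stitches; work 682 rows; edging pick-up 179 stitches.

Stitches: 318 × 20/23 = 276.52 → 277.
Rows: 661 × 33/32 = 681.66 → 682.
edging pick-up: 206 × 20/23 = 179.13 → 179.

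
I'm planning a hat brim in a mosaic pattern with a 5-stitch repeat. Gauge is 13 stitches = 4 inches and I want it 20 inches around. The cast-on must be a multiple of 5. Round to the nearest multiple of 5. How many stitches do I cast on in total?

65 stitches.

13 / 4 = 3.25 sts per inch.
20 × 3.25 = 65.00 sts.
Nearest multiple of 5: 65.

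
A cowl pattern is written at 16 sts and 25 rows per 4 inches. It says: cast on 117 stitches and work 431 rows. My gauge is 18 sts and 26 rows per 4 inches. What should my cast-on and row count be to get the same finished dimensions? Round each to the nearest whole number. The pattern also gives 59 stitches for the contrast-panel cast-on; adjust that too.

Stitches: 117 × 18/16 = 131.62 → 132.
Rows: 431 × 26/25 = 448.24 → 448.
contrast-panel cast-on: 59 × 18/16 = 66.38 → 66.

Cast on 132 stitches; work 448 rows; contrast-panel cast-on 66 stitches.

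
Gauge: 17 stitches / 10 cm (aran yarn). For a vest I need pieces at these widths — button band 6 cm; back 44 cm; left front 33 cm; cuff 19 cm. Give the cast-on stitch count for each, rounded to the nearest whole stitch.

Rate = 17/10 = 1.7 sts per cm.
button band: 6 × 1.7 = 10.20 → 10.
back: 44 × 1.7 = 74.80 → 75.
left front: 33 × 1.7 = 56.10 → 56.
cuff: 19 × 1.7 = 32.30 → 32.

button band 10; back 75; left front 56; cuff 32.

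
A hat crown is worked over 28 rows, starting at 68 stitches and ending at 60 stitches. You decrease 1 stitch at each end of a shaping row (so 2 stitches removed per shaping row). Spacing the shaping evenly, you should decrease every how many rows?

Decrease every 7th row.

Stitches to remove: |60 − 68| = 8.
Shaping rows needed: 8 / 2 = 4.
28 rows / 4 = every 7 rows.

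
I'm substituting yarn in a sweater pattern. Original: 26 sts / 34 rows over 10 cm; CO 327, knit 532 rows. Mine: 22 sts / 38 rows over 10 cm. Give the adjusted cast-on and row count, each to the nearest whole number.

Cast on 277 stitches; work 595 rows.

Stitches: 327 × 22/26 = 276.69 → 277.
Rows: 532 × 38/34 = 594.59 → 595.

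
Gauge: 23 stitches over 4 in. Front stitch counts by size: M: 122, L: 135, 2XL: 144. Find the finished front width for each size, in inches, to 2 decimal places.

M 21.22 inches; L 23.48 inches; 2XL 25.04 inches.

23/4 = 5.75 sts per in.
M: 122 / 5.75 = 21.217 → 21.22 in.
L: 135 / 5.75 = 23.478 → 23.48 in.
2XL: 144 / 5.75 = 25.043 → 25.04 in.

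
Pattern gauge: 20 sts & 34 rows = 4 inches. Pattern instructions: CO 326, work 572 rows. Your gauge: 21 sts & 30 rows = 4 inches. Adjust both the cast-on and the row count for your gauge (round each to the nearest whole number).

Cast on 342 stitches; work 505 rows.

Stitches: 326 × 21/20 = 342.30 → 342.
Rows: 572 × 30/34 = 504.71 → 505.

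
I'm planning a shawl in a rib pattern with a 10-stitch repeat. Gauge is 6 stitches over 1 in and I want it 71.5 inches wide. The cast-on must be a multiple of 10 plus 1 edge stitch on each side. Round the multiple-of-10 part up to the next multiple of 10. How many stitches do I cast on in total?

6 / 1 = 6 sts per inch.
71.5 × 6 = 429.00 sts.
Less 2 edge sts → 427.00 for the repeat.
Next multiple of 10: 430.
Add back 2 edge sts → 432.

432 stitches.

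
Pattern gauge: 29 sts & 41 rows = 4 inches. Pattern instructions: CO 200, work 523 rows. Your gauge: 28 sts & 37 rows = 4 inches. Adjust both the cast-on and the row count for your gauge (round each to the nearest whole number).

Stitches: 200 × 28/29 = 193.10 → 193.
Rows: 523 × 37/41 = 471.98 → 472.

Cast on 193 stitches; work 472 rows.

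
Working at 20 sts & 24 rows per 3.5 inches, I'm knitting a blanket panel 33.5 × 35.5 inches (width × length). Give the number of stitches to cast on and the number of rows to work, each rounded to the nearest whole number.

Stitch gauge = 20/3.5 = 5.714 sts/in; 33.5 × 5.714 = 191.43 → 191 sts.
Row gauge = 24/3.5 = 6.857 rows/in; 35.5 × 6.857 = 243.43 → 243 rows.

Cast on 191 stitches and work 243 rows.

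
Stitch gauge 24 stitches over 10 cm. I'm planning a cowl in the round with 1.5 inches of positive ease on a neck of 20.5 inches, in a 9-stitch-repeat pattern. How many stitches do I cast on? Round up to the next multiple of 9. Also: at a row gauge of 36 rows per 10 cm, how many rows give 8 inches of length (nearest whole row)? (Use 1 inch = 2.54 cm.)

Finished = 20.5 + 1.5 = 22 inches.
22 inches × 2.54 = 55.88 cm.
24/10 = 2.4 sts per cm; 55.88 × 2.4 = 134.11 sts.
Next multiple of 9 → 135.
8 inches = 20.32 cm; × 3.6 = 73.15 → 73 rows.

Cast on 135 stitches; work 73 rows.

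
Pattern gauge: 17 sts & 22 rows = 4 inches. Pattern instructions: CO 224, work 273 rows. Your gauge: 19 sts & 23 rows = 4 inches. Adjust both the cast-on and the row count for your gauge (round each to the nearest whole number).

Stitches: 224 × 19/17 = 250.35 → 250.
Rows: 273 × 23/22 = 285.41 → 285.

Cast on 250 stitches; work 285 rows.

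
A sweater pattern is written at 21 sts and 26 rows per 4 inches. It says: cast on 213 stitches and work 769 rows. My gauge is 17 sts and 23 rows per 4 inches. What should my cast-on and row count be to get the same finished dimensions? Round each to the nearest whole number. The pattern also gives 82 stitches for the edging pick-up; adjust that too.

Cast on 172 stitches; work 680 rows; edging pick-up 66 stitches.

Stitches: 213 × 17/21 = 172.43 → 172.
Rows: 769 × 23/26 = 680.27 → 680.
edging pick-up: 82 × 17/21 = 66.38 → 66.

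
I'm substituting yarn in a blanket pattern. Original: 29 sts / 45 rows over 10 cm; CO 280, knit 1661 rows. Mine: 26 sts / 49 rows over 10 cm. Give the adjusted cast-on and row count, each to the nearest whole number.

Stitches: 280 × 26/29 = 251.03 → 251.
Rows: 1661 × 49/45 = 1808.64 → 1809.

Cast on 251 stitches; work 1809 rows.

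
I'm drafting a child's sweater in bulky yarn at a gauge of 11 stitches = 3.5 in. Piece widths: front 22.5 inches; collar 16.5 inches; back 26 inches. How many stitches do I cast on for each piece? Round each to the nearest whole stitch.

front 71; collar 52; back 82.

Rate = 11/3.5 = 3.143 sts per in.
front: 22.5 × 3.143 = 70.71 → 71.
collar: 16.5 × 3.143 = 51.86 → 52.
back: 26 × 3.143 = 81.71 → 82.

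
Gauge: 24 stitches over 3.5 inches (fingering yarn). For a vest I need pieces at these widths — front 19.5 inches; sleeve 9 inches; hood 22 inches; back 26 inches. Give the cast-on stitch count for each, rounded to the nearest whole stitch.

front 134; sleeve 62; hood 151; back 178.

Rate = 24/3.5 = 6.857 sts per in.
front: 19.5 × 6.857 = 133.71 → 134.
sleeve: 9 × 6.857 = 61.71 → 62.
hood: 22 × 6.857 = 150.86 → 151.
back: 26 × 6.857 = 178.29 → 178.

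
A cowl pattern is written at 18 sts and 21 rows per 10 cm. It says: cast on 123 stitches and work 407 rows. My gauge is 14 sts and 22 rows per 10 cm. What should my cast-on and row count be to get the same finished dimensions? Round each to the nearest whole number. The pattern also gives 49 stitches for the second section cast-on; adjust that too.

Cast on 96 stitches; work 426 rows; second section cast-on 38 stitches.

Stitches: 123 × 14/18 = 95.67 → 96.
Rows: 407 × 22/21 = 426.38 → 426.
second section cast-on: 49 × 14/18 = 38.11 → 38.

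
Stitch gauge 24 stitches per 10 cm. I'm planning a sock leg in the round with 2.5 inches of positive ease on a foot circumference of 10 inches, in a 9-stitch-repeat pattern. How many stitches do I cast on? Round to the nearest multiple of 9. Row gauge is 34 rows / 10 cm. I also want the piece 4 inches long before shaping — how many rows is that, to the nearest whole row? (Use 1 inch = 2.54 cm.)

Cast on 72 stitches; work 35 rows.

Finished = 10 + 2.5 = 12.5 inches.
12.5 inches × 2.54 = 31.75 cm.
24/10 = 2.4 sts per cm; 31.75 × 2.4 = 76.20 sts.
Nearest multiple of 9 → 72.
4 inches = 10.16 cm; × 3.4 = 34.54 → 35 rows.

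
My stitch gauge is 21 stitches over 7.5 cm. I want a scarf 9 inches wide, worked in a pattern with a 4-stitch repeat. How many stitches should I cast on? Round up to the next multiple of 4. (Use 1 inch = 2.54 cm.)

9 in = 9 × 2.54 = 22.86 cm.
21 / 7.5 = 2.8 sts/cm.
22.86 × 2.8 = 64.01 sts.
→ 68.

Cast on 68 stitches.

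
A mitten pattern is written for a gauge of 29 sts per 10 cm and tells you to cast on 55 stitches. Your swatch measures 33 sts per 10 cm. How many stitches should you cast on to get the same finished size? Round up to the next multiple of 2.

Scale factor = 33 / 29 = 1.138.
55 × 33 / 29 = 62.59 sts.
→ 64 sts.

64 stitches.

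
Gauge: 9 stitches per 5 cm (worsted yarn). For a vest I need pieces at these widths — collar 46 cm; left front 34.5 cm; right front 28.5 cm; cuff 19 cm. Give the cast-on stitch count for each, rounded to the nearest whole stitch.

Rate = 9/5 = 1.8 sts per cm.
collar: 46 × 1.8 = 82.80 → 83.
left front: 34.5 × 1.8 = 62.10 → 62.
right front: 28.5 × 1.8 = 51.30 → 51.
cuff: 19 × 1.8 = 34.20 → 34.

collar 83; left front 62; right front 51; cuff 34.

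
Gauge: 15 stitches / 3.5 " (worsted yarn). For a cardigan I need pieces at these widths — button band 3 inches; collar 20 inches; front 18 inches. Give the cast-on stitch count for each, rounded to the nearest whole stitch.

button band 13; collar 86; front 77.

Rate = 15/3.5 = 4.286 sts per in.
button band: 3 × 4.286 = 12.86 → 13.
collar: 20 × 4.286 = 85.71 → 86.
front: 18 × 4.286 = 77.14 → 77.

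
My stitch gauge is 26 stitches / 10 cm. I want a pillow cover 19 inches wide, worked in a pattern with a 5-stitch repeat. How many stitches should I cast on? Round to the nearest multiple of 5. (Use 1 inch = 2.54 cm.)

125 stitches.

19 in = 19 × 2.54 = 48.26 cm.
26 / 10 = 2.6 sts/cm.
48.26 × 2.6 = 125.48 sts.
→ 125.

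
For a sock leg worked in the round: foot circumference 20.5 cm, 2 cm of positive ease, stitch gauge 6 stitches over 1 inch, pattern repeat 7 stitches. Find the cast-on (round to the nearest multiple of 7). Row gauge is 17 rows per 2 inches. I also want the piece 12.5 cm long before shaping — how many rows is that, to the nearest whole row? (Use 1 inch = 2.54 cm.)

Finished = 20.5 + 2 = 22.5 cm.
22.5 cm × 1/2.54 = 8.86 inches.
6/1 = 6 sts per in; 8.86 × 6 = 53.15 sts.
Nearest multiple of 7 → 56.
12.5 cm = 4.92 inches; × 8.5 = 41.83 → 42 rows.

Cast on 56 stitches; work 42 rows.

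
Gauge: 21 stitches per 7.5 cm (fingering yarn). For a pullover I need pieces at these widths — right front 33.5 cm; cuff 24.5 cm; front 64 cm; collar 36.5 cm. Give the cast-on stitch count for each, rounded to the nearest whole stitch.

Rate = 21/7.5 = 2.8 sts per cm.
right front: 33.5 × 2.8 = 93.80 → 94.
cuff: 24.5 × 2.8 = 68.60 → 69.
front: 64 × 2.8 = 179.20 → 179.
collar: 36.5 × 2.8 = 102.20 → 102.

right front 94; cuff 69; front 179; collar 102.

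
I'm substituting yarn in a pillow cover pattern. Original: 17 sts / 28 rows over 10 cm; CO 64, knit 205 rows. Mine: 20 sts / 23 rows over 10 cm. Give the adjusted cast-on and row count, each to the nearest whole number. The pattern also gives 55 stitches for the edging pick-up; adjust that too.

Cast on 75 stitches; work 168 rows; edging pick-up 65 stitches.

Stitches: 64 × 20/17 = 75.29 → 75.
Rows: 205 × 23/28 = 168.39 → 168.
edging pick-up: 55 × 20/17 = 64.71 → 65.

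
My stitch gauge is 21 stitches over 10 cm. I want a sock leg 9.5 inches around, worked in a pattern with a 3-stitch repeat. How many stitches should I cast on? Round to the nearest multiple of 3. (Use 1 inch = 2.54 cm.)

Cast on 51 stitches.

9.5 in = 9.5 × 2.54 = 24.13 cm.
21 / 10 = 2.1 sts/cm.
24.13 × 2.1 = 50.67 sts.
→ 51.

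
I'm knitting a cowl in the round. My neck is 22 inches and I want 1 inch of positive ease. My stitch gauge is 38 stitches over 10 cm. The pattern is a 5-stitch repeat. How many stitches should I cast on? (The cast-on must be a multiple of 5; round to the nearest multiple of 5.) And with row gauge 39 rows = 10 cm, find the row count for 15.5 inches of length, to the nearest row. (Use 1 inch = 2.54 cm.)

Cast on 220 stitches; work 154 rows.

Finished = 22 + 1 = 23 inches.
23 inches × 2.54 = 58.42 cm.
38/10 = 3.8 sts per cm; 58.42 × 3.8 = 222.00 sts.
Nearest multiple of 5 → 220.
15.5 inches = 39.37 cm; × 3.9 = 153.54 → 154 rows.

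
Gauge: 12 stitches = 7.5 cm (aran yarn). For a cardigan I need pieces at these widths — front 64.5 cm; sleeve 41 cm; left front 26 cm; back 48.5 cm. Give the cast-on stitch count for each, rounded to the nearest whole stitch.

front 103; sleeve 66; left front 42; back 78.

Rate = 12/7.5 = 1.6 sts per cm.
front: 64.5 × 1.6 = 103.20 → 103.
sleeve: 41 × 1.6 = 65.60 → 66.
left front: 26 × 1.6 = 41.60 → 42.
back: 48.5 × 1.6 = 77.60 → 78.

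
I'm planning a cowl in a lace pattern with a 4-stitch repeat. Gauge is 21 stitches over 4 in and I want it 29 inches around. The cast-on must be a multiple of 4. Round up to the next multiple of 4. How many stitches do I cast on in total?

21 / 4 = 5.25 sts per inch.
29 × 5.25 = 152.25 sts.
Next multiple of 4: 156.

156 stitches.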